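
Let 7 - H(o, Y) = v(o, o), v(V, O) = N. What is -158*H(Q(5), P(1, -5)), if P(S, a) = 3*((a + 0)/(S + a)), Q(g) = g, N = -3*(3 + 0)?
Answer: -2528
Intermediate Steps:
N = -9 (N = -3*3 = -9)
P(S, a) = 3*a/(S + a) (P(S, a) = 3*(a/(S + a)) = 3*a/(S + a))
v(V, O) = -9
H(o, Y) = 16 (H(o, Y) = 7 - 1*(-9) = 7 + 9 = 16)
-158*H(Q(5), P(1, -5)) = -158*16 = -2528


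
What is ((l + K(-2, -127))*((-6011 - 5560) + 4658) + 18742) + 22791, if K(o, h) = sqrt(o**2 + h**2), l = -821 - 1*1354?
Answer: 15077308 - 6913*sqrt(16133) ≈ 1.4199e+7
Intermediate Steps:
l = -2175 (l = -821 - 1354 = -2175)
K(o, h) = sqrt(h**2 + o**2)
((l + K(-2, -127))*((-6011 - 5560) + 4658) + 18742) + 22791 = ((-2175 + sqrt((-127)**2 + (-2)**2))*((-6011 - 5560) + 4658) + 18742) + 22791 = ((-2175 + sqrt(16129 + 4))*(-11571 + 4658) + 18742) + 22791 = ((-2175 + sqrt(16133))*(-6913) + 18742) + 22791 = ((15035775 - 6913*sqrt(16133)) + 18742) + 22791 = (15054517 - 6913*sqrt(16133)) + 22791 = 15077308 - 6913*sqrt(16133)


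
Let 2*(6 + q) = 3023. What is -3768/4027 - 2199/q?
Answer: -29056194/12125297 ≈ -2.3963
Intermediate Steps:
q = 3011/2 (q = -6 + (½)*3023 = -6 + 3023/2 = 3011/2 ≈ 1505.5)
-3768/4027 - 2199/q = -3768/4027 - 2199/3011/2 = -3768*1/4027 - 2199*2/3011 = -3768/4027 - 4398/3011 = -29056194/12125297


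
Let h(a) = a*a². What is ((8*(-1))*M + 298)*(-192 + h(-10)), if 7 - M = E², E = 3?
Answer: -374288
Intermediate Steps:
M = -2 (M = 7 - 1*3² = 7 - 1*9 = 7 - 9 = -2)
h(a) = a³
((8*(-1))*M + 298)*(-192 + h(-10)) = ((8*(-1))*(-2) + 298)*(-192 + (-10)³) = (-8*(-2) + 298)*(-192 - 1000) = (16 + 298)*(-1192) = 314*(-1192) = -374288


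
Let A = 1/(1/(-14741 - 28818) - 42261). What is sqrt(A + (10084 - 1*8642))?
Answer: 3*sqrt(5429478088597852781)/184084690 ≈ 37.974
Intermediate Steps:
A = -43559/1840846900 (A = 1/(1/(-43559) - 42261) = 1/(-1/43559 - 42261) = 1/(-1840846900/43559) = -43559/1840846900 ≈ -2.3662e-5)
sqrt(A + (10084 - 1*8642)) = sqrt(-43559/1840846900 + (10084 - 1*8642)) = sqrt(-43559/1840846900 + (10084 - 8642)) = sqrt(-43559/1840846900 + 1442) = sqrt(2654501186241/1840846900) = 3*sqrt(5429478088597852781)/184084690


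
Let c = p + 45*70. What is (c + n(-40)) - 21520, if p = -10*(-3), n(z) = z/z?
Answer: -18339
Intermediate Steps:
n(z) = 1
p = 30
c = 3180 (c = 30 + 45*70 = 30 + 3150 = 3180)
(c + n(-40)) - 21520 = (3180 + 1) - 21520 = 3181 - 21520 = -18339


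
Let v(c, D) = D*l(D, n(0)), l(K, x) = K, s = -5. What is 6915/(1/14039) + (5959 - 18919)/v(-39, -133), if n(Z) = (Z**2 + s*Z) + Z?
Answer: 1717242535005/17689 ≈ 9.7080e+7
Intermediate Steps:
n(Z) = Z**2 - 4*Z (n(Z) = (Z**2 - 5*Z) + Z = Z**2 - 4*Z)
v(c, D) = D**2 (v(c, D) = D*D = D**2)
6915/(1/14039) + (5959 - 18919)/v(-39, -133) = 6915/(1/14039) + (5959 - 18919)/((-133)**2) = 6915/(1/14039) - 12960/17689 = 6915*14039 - 12960*1/17689 = 97079685 - 12960/17689 = 1717242535005/17689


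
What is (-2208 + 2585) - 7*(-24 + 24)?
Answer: 377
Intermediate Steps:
(-2208 + 2585) - 7*(-24 + 24) = 377 - 7*0 = 377 + 0 = 377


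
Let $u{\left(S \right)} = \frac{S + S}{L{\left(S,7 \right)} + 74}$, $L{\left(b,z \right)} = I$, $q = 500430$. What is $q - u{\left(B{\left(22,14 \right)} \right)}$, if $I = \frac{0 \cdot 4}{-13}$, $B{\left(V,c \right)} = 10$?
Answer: $\frac{18515900}{37} \approx 5.0043 \cdot 10^{5}$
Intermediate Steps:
$I = 0$ ($I = 0 \left(- \frac{1}{13}\right) = 0$)
$L{\left(b,z \right)} = 0$
$u{\left(S \right)} = \frac{S}{37}$ ($u{\left(S \right)} = \frac{S + S}{0 + 74} = \frac{2 S}{74} = 2 S \frac{1}{74} = \frac{S}{37}$)
$q - u{\left(B{\left(22,14 \right)} \right)} = 500430 - \frac{1}{37} \cdot 10 = 500430 - \frac{10}{37} = \frac{18515900}{37}$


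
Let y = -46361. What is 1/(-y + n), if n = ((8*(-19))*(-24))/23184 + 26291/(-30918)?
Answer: 1659266/76924081161 ≈ 2.1570e-5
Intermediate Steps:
n = -1149865/1659266 (n = -152*(-24)*(1/23184) + 26291*(-1/30918) = 3648*(1/23184) - 26291/30918 = 76/483 - 26291/30918 = -1149865/1659266 ≈ -0.69300)
1/(-y + n) = 1/(-1*(-46361) - 1149865/1659266) = 1/(46361 - 1149865/1659266) = 1/(76924081161/1659266) = 1659266/76924081161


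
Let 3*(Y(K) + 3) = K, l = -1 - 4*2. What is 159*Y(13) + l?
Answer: 203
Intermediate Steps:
l = -9 (l = -1 - 8 = -9)
Y(K) = -3 + K/3
159*Y(13) + l = 159*(-3 + (⅓)*13) - 9 = 159*(-3 + 13/3) - 9 = 159*(4/3) - 9 = 212 - 9 = 203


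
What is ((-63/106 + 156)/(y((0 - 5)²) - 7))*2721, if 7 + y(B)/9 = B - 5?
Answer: 44823033/11660 ≈ 3844.2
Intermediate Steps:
y(B) = -108 + 9*B (y(B) = -63 + 9*(B - 5) = -63 + 9*(-5 + B) = -63 + (-45 + 9*B) = -108 + 9*B)
((-63/106 + 156)/(y((0 - 5)²) - 7))*2721 = ((-63/106 + 156)/((-108 + 9*(0 - 5)²) - 7))*2721 = ((-63*1/106 + 156)/((-108 + 9*(-5)²) - 7))*2721 = ((-63/106 + 156)/((-108 + 9*25) - 7))*2721 = (16473/(106*((-108 + 225) - 7)))*2721 = (16473/(106*(117 - 7)))*2721 = ((16473/106)/110)*2721 = ((16473/106)*(1/110))*2721 = (16473/11660)*2721 = 44823033/11660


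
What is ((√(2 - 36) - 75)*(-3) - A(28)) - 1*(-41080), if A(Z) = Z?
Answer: 41277 - 3*I*√34 ≈ 41277.0 - 17.493*I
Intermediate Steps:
((√(2 - 36) - 75)*(-3) - A(28)) - 1*(-41080) = ((√(2 - 36) - 75)*(-3) - 1*28) - 1*(-41080) = ((√(-34) - 75)*(-3) - 28) + 41080 = ((I*√34 - 75)*(-3) - 28) + 41080 = ((-75 + I*√34)*(-3) - 28) + 41080 = ((225 - 3*I*√34) - 28) + 41080 = (197 - 3*I*√34) + 41080 = 41277 - 3*I*√34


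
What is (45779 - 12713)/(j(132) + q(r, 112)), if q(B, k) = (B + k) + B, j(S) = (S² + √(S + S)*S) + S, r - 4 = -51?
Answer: 16141719/8451265 - 242484*√66/8451265 ≈ 1.6769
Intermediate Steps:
r = -47 (r = 4 - 51 = -47)
j(S) = S + S² + √2*S^(3/2) (j(S) = (S² + √(2*S)*S) + S = (S² + (√2*√S)*S) + S = (S² + √2*S^(3/2)) + S = S + S² + √2*S^(3/2))
q(B, k) = k + 2*B
(45779 - 12713)/(j(132) + q(r, 112)) = (45779 - 12713)/((132 + 132² + √2*132^(3/2)) + (112 + 2*(-47))) = 33066/((132 + 17424 + √2*(264*√33)) + (112 - 94)) = 33066/((132 + 17424 + 264*√66) + 18) = 33066/((17556 + 264*√66) + 18) = 33066/(17574 + 264*√66)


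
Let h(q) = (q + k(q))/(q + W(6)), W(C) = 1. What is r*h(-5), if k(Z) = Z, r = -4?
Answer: -10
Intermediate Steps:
h(q) = 2*q/(1 + q) (h(q) = (q + q)/(q + 1) = (2*q)/(1 + q) = 2*q/(1 + q))
r*h(-5) = -8*(-5)/(1 - 5) = -8*(-5)/(-4) = -8*(-5)*(-1)/4 = -4*5/2 = -10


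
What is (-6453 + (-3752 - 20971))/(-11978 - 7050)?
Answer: 7794/4757 ≈ 1.6384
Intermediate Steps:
(-6453 + (-3752 - 20971))/(-11978 - 7050) = (-6453 - 24723)/(-19028) = -31176*(-1/19028) = 7794/4757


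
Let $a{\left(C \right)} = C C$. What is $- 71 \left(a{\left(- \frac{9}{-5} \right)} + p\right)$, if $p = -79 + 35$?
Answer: $\frac{72349}{25} \approx 2894.0$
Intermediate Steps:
$a{\left(C \right)} = C^{2}$
$p = -44$
$- 71 \left(a{\left(- \frac{9}{-5} \right)} + p\right) = - 71 \left(\left(- \frac{9}{-5}\right)^{2} - 44\right) = - 71 \left(\left(\left(-9\right) \left(- \frac{1}{5}\right)\right)^{2} - 44\right) = - 71 \left(\left(\frac{9}{5}\right)^{2} - 44\right) = - 71 \left(\frac{81}{25} - 44\right) = \left(-71\right) \left(- \frac{1019}{25}\right) = \frac{72349}{25}$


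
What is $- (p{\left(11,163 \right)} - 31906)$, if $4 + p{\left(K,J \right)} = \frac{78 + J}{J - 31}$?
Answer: $\frac{4211879}{132} \approx 31908.0$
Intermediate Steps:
$p{\left(K,J \right)} = -4 + \frac{78 + J}{-31 + J}$ ($p{\left(K,J \right)} = -4 + \frac{78 + J}{J - 31} = -4 + \frac{78 + J}{-31 + J}$)
$- (p{\left(11,163 \right)} - 31906) = - (\frac{202 - 489}{-31 + 163} - 31906) = - (\frac{202 - 489}{132} - 31906) = - (\frac{1}{132} \left(-287\right) - 31906) = - (- \frac{287}{132} - 31906) = \left(-1\right) \left(- \frac{4211879}{132}\right) = \frac{4211879}{132}$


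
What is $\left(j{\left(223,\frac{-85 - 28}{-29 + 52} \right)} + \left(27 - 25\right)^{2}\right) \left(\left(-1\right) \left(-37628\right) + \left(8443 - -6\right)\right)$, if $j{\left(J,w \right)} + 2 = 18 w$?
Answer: $- \frac{91601076}{23} \approx -3.9827 \cdot 10^{6}$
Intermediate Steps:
$j{\left(J,w \right)} = -2 + 18 w$
$\left(j{\left(223,\frac{-85 - 28}{-29 + 52} \right)} + \left(27 - 25\right)^{2}\right) \left(\left(-1\right) \left(-37628\right) + \left(8443 - -6\right)\right) = \left(\left(-2 + 18 \frac{-85 - 28}{-29 + 52}\right) + \left(27 - 25\right)^{2}\right) \left(\left(-1\right) \left(-37628\right) + \left(8443 - -6\right)\right) = \left(\left(-2 + 18 \left(- \frac{113}{23}\right)\right) + 2^{2}\right) \left(37628 + \left(8443 + 6\right)\right) = \left(\left(-2 + 18 \left(\left(-113\right) \frac{1}{23}\right)\right) + 4\right) \left(37628 + 8449\right) = \left(\left(-2 + 18 \left(- \frac{113}{23}\right)\right) + 4\right) 46077 = \left(\left(-2 - \frac{2034}{23}\right) + 4\right) 46077 = \left(- \frac{2080}{23} + 4\right) 46077 = \left(- \frac{1988}{23}\right) 46077 = - \frac{91601076}{23}$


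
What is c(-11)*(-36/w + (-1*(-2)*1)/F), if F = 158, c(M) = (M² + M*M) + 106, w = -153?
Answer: 115884/1343 ≈ 86.287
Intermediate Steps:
c(M) = 106 + 2*M² (c(M) = (M² + M²) + 106 = 2*M² + 106 = 106 + 2*M²)
c(-11)*(-36/w + (-1*(-2)*1)/F) = (106 + 2*(-11)²)*(-36/(-153) + (-1*(-2)*1)/158) = (106 + 2*121)*(-36*(-1/153) + (2*1)*(1/158)) = (106 + 242)*(4/17 + 2*(1/158)) = 348*(4/17 + 1/79) = 348*(333/1343) = 115884/1343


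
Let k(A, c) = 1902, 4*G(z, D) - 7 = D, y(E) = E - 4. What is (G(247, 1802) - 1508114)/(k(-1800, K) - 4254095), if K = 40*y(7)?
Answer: 6030647/17008772 ≈ 0.35456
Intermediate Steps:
y(E) = -4 + E
G(z, D) = 7/4 + D/4
K = 120 (K = 40*(-4 + 7) = 40*3 = 120)
(G(247, 1802) - 1508114)/(k(-1800, K) - 4254095) = ((7/4 + (¼)*1802) - 1508114)/(1902 - 4254095) = ((7/4 + 901/2) - 1508114)/(-4252193) = (1809/4 - 1508114)*(-1/4252193) = -6030647/4*(-1/4252193) = 6030647/17008772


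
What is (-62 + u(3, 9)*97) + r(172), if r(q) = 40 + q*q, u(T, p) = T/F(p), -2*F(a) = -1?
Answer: 30144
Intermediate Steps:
F(a) = ½ (F(a) = -½*(-1) = ½)
u(T, p) = 2*T (u(T, p) = T/(½) = T*2 = 2*T)
r(q) = 40 + q²
(-62 + u(3, 9)*97) + r(172) = (-62 + (2*3)*97) + (40 + 172²) = (-62 + 6*97) + (40 + 29584) = (-62 + 582) + 29624 = 520 + 29624 = 30144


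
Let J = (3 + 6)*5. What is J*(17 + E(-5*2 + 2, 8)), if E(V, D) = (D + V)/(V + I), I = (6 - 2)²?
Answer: 765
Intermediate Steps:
I = 16 (I = 4² = 16)
J = 45 (J = 9*5 = 45)
E(V, D) = (D + V)/(16 + V) (E(V, D) = (D + V)/(V + 16) = (D + V)/(16 + V))
J*(17 + E(-5*2 + 2, 8)) = 45*(17 + (8 + (-5*2 + 2))/(16 + (-5*2 + 2))) = 45*(17 + (8 + (-10 + 2))/(16 + (-10 + 2))) = 45*(17 + (8 - 8)/(16 - 8)) = 45*(17 + 0/8) = 45*(17 + (⅛)*0) = 45*(17 + 0) = 45*17 = 765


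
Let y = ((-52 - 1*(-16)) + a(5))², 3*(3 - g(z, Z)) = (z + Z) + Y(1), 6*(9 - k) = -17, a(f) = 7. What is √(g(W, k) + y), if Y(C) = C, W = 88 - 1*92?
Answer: √30278/6 ≈ 29.001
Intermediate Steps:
W = -4 (W = 88 - 92 = -4)
k = 71/6 (k = 9 - ⅙*(-17) = 9 + 17/6 = 71/6 ≈ 11.833)
g(z, Z) = 8/3 - Z/3 - z/3 (g(z, Z) = 3 - ((z + Z) + 1)/3 = 3 - ((Z + z) + 1)/3 = 3 - (1 + Z + z)/3 = 3 + (-⅓ - Z/3 - z/3) = 8/3 - Z/3 - z/3)
y = 841 (y = ((-52 - 1*(-16)) + 7)² = ((-52 + 16) + 7)² = (-36 + 7)² = (-29)² = 841)
√(g(W, k) + y) = √((8/3 - ⅓*71/6 - ⅓*(-4)) + 841) = √((8/3 - 71/18 + 4/3) + 841) = √(1/18 + 841) = √(15139/18) = √30278/6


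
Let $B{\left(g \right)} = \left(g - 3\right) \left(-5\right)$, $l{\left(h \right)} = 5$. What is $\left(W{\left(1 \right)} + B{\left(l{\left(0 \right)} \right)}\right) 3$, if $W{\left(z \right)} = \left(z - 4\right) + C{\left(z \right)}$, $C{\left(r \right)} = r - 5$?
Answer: $-51$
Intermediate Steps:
$C{\left(r \right)} = -5 + r$
$W{\left(z \right)} = -9 + 2 z$ ($W{\left(z \right)} = \left(z - 4\right) + \left(-5 + z\right) = \left(-4 + z\right) + \left(-5 + z\right) = -9 + 2 z$)
$B{\left(g \right)} = 15 - 5 g$ ($B{\left(g \right)} = \left(-3 + g\right) \left(-5\right) = 15 - 5 g$)
$\left(W{\left(1 \right)} + B{\left(l{\left(0 \right)} \right)}\right) 3 = \left(\left(-9 + 2 \cdot 1\right) + \left(15 - 25\right)\right) 3 = \left(\left(-9 + 2\right) + \left(15 - 25\right)\right) 3 = \left(-7 - 10\right) 3 = \left(-17\right) 3 = -51$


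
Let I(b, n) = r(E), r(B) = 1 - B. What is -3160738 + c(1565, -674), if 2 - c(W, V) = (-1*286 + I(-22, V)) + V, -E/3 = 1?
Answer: -3159780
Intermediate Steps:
E = -3 (E = -3*1 = -3)
I(b, n) = 4 (I(b, n) = 1 - 1*(-3) = 1 + 3 = 4)
c(W, V) = 284 - V (c(W, V) = 2 - ((-1*286 + 4) + V) = 2 - ((-286 + 4) + V) = 2 - (-282 + V) = 2 + (282 - V) = 284 - V)
-3160738 + c(1565, -674) = -3160738 + (284 - 1*(-674)) = -3160738 + (284 + 674) = -3160738 + 958 = -3159780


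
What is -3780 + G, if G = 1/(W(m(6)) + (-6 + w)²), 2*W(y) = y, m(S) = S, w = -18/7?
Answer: -14163611/3747 ≈ -3780.0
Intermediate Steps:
w = -18/7 (w = -18*⅐ = -18/7 ≈ -2.5714)
W(y) = y/2
G = 49/3747 (G = 1/((½)*6 + (-6 - 18/7)²) = 1/(3 + (-60/7)²) = 1/(3 + 3600/49) = 1/(3747/49) = 49/3747 ≈ 0.013077)
-3780 + G = -3780 + 49/3747 = -14163611/3747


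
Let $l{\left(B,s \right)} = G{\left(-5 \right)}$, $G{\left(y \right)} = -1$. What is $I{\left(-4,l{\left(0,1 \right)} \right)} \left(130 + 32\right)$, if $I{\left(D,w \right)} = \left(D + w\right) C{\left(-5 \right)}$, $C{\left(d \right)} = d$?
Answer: $4050$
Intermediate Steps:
$l{\left(B,s \right)} = -1$
$I{\left(D,w \right)} = - 5 D - 5 w$ ($I{\left(D,w \right)} = \left(D + w\right) \left(-5\right) = - 5 D - 5 w$)
$I{\left(-4,l{\left(0,1 \right)} \right)} \left(130 + 32\right) = \left(\left(-5\right) \left(-4\right) - -5\right) \left(130 + 32\right) = \left(20 + 5\right) 162 = 25 \cdot 162 = 4050$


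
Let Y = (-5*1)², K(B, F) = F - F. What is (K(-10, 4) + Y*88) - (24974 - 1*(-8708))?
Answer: -31482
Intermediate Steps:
K(B, F) = 0
Y = 25 (Y = (-5)² = 25)
(K(-10, 4) + Y*88) - (24974 - 1*(-8708)) = (0 + 25*88) - (24974 - 1*(-8708)) = (0 + 2200) - (24974 + 8708) = 2200 - 1*33682 = 2200 - 33682 = -31482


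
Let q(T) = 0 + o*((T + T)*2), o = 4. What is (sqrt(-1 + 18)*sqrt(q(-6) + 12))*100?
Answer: 200*I*sqrt(357) ≈ 3778.9*I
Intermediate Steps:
q(T) = 16*T (q(T) = 0 + 4*((T + T)*2) = 0 + 4*((2*T)*2) = 0 + 4*(4*T) = 0 + 16*T = 16*T)
(sqrt(-1 + 18)*sqrt(q(-6) + 12))*100 = (sqrt(-1 + 18)*sqrt(16*(-6) + 12))*100 = (sqrt(17)*sqrt(-96 + 12))*100 = (sqrt(17)*sqrt(-84))*100 = (sqrt(17)*(2*I*sqrt(21)))*100 = (2*I*sqrt(357))*100 = 200*I*sqrt(357)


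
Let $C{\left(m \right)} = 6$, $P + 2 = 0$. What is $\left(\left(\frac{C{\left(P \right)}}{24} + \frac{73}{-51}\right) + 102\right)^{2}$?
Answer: $\frac{423001489}{41616} \approx 10164.0$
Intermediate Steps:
$P = -2$ ($P = -2 + 0 = -2$)
$\left(\left(\frac{C{\left(P \right)}}{24} + \frac{73}{-51}\right) + 102\right)^{2} = \left(\left(\frac{6}{24} + \frac{73}{-51}\right) + 102\right)^{2} = \left(\left(6 \cdot \frac{1}{24} + 73 \left(- \frac{1}{51}\right)\right) + 102\right)^{2} = \left(\left(\frac{1}{4} - \frac{73}{51}\right) + 102\right)^{2} = \left(- \frac{241}{204} + 102\right)^{2} = \left(\frac{20567}{204}\right)^{2} = \frac{423001489}{41616}$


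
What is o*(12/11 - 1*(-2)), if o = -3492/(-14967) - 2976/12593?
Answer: -2142136/230363749 ≈ -0.0092989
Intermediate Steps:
o = -63004/20942159 (o = -3492*(-1/14967) - 2976*1/12593 = 388/1663 - 2976/12593 = -63004/20942159 ≈ -0.0030085)
o*(12/11 - 1*(-2)) = -63004*(12/11 - 1*(-2))/20942159 = -63004*(12*(1/11) + 2)/20942159 = -63004*(12/11 + 2)/20942159 = -63004/20942159*34/11 = -2142136/230363749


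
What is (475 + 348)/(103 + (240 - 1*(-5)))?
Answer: 823/348 ≈ 2.3649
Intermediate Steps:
(475 + 348)/(103 + (240 - 1*(-5))) = 823/(103 + (240 + 5)) = 823/(103 + 245) = 823/348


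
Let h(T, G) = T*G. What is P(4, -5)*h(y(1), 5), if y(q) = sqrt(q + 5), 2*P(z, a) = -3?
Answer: -15*sqrt(6)/2 ≈ -18.371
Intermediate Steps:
P(z, a) = -3/2 (P(z, a) = (1/2)*(-3) = -3/2)
y(q) = sqrt(5 + q)
h(T, G) = G*T
P(4, -5)*h(y(1), 5) = -15*sqrt(5 + 1)/2 = -15*sqrt(6)/2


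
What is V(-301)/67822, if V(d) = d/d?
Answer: 1/67822 ≈ 1.4744e-5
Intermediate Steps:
V(d) = 1
V(-301)/67822 = 1/67822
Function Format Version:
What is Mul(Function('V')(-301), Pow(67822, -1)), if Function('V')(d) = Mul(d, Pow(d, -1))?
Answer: Rational(1, 67822) ≈ 1.4744e-5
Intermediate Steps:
Function('V')(d) = 1
Mul(Function('V')(-301), Pow(67822, -1)) = Mul(1, Pow(67822, -1)) = Mul(1, Rational(1, 67822)) = Rational(1, 67822)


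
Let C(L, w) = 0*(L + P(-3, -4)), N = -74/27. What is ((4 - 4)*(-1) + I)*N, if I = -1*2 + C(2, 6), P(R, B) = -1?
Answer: 148/27 ≈ 5.4815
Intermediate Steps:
N = -74/27 (N = -74*1/27 = -74/27 ≈ -2.7407)
C(L, w) = 0 (C(L, w) = 0*(L - 1) = 0*(-1 + L) = 0)
I = -2 (I = -1*2 + 0 = -2 + 0 = -2)
((4 - 4)*(-1) + I)*N = ((4 - 4)*(-1) - 2)*(-74/27) = (0*(-1) - 2)*(-74/27) = (0 - 2)*(-74/27) = -2*(-74/27) = 148/27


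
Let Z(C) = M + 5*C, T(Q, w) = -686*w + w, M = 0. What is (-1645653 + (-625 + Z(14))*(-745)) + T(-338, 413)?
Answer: -1515083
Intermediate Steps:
T(Q, w) = -685*w
Z(C) = 5*C (Z(C) = 0 + 5*C = 5*C)
(-1645653 + (-625 + Z(14))*(-745)) + T(-338, 413) = (-1645653 + (-625 + 5*14)*(-745)) - 685*413 = (-1645653 + (-625 + 70)*(-745)) - 282905 = (-1645653 - 555*(-745)) - 282905 = (-1645653 + 413475) - 282905 = -1232178 - 282905 = -1515083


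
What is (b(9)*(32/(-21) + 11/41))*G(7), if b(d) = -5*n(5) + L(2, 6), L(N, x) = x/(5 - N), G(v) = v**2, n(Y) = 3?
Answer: 98371/123 ≈ 799.76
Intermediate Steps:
b(d) = -13 (b(d) = -5*3 - 1*6/(-5 + 2) = -15 - 1*6/(-3) = -15 - 1*6*(-1/3) = -15 + 2 = -13)
(b(9)*(32/(-21) + 11/41))*G(7) = -13*(32/(-21) + 11/41)*7**2 = -13*(32*(-1/21) + 11*(1/41))*49 = -13*(-32/21 + 11/41)*49 = -13*(-1081/861)*49 = (14053/861)*49 = 98371/123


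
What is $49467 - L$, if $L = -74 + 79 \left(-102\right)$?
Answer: $57599$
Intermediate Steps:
$L = -8132$ ($L = -74 - 8058 = -8132$)
$49467 - L = 49467 - -8132 = 49467 + 8132 = 57599$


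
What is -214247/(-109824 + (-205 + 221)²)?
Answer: 214247/109568 ≈ 1.9554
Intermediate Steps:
-214247/(-109824 + (-205 + 221)²) = -214247/(-109824 + 16²) = -214247/(-109824 + 256) = -214247/(-109568) = -214247*(-1/109568) = 214247/109568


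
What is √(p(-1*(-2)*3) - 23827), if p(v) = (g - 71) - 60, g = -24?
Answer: I*√23982 ≈ 154.86*I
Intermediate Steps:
p(v) = -155 (p(v) = (-24 - 71) - 60 = -95 - 60 = -155)
√(p(-1*(-2)*3) - 23827) = √(-155 - 23827) = √(-23982) = I*√23982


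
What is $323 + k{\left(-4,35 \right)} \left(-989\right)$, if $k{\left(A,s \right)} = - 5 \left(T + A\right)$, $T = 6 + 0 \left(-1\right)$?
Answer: $10213$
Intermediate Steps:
$T = 6$ ($T = 6 + 0 = 6$)
$k{\left(A,s \right)} = -30 - 5 A$ ($k{\left(A,s \right)} = - 5 \left(6 + A\right) = -30 - 5 A$)
$323 + k{\left(-4,35 \right)} \left(-989\right) = 323 + \left(-30 - -20\right) \left(-989\right) = 323 + \left(-30 + 20\right) \left(-989\right) = 323 - -9890 = 323 + 9890 = 10213$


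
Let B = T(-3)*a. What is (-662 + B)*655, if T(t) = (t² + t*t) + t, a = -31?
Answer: -738185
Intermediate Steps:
T(t) = t + 2*t² (T(t) = (t² + t²) + t = 2*t² + t = t + 2*t²)
B = -465 (B = -3*(1 + 2*(-3))*(-31) = -3*(1 - 6)*(-31) = -3*(-5)*(-31) = 15*(-31) = -465)
(-662 + B)*655 = (-662 - 465)*655 = -1127*655 = -738185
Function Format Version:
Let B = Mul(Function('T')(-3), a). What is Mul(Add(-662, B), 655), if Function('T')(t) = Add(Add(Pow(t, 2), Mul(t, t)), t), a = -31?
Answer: -738185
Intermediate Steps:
Function('T')(t) = Add(t, Mul(2, Pow(t, 2))) (Function('T')(t) = Add(Add(Pow(t, 2), Pow(t, 2)), t) = Add(Mul(2, Pow(t, 2)), t) = Add(t, Mul(2, Pow(t, 2))))
B = -465 (B = Mul(Mul(-3, Add(1, Mul(2, -3))), -31) = Mul(Mul(-3, Add(1, -6)), -31) = Mul(Mul(-3, -5), -31) = Mul(15, -31) = -465)
Mul(Add(-662, B), 655) = Mul(Add(-662, -465), 655) = Mul(-1127, 655) = -738185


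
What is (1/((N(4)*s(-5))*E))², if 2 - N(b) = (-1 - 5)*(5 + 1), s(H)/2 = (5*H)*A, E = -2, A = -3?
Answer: 1/129960000 ≈ 7.6947e-9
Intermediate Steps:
s(H) = -30*H (s(H) = 2*((5*H)*(-3)) = 2*(-15*H) = -30*H)
N(b) = 38 (N(b) = 2 - (-1 - 5)*(5 + 1) = 2 - (-6)*6 = 2 - 1*(-36) = 2 + 36 = 38)
(1/((N(4)*s(-5))*E))² = (1/((38*(-30*(-5)))*(-2)))² = (1/((38*150)*(-2)))² = (1/(5700*(-2)))² = (1/(-11400))² = (-1/11400)² = 1/129960000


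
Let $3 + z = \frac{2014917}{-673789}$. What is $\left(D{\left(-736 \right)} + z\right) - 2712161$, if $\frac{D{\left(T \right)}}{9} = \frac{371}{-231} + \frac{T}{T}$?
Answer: $- \frac{20101751554783}{7411679} \approx -2.7122 \cdot 10^{6}$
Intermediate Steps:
$D{\left(T \right)} = - \frac{60}{11}$ ($D{\left(T \right)} = 9 \left(\frac{371}{-231} + \frac{T}{T}\right) = 9 \left(371 \left(- \frac{1}{231}\right) + 1\right) = 9 \left(- \frac{53}{33} + 1\right) = 9 \left(- \frac{20}{33}\right) = - \frac{60}{11}$)
$z = - \frac{4036284}{673789}$ ($z = -3 + \frac{2014917}{-673789} = -3 + 2014917 \left(- \frac{1}{673789}\right) = -3 - \frac{2014917}{673789} = - \frac{4036284}{673789} \approx -5.9904$)
$\left(D{\left(-736 \right)} + z\right) - 2712161 = \left(- \frac{60}{11} - \frac{4036284}{673789}\right) - 2712161 = - \frac{84826464}{7411679} - 2712161 = - \frac{20101751554783}{7411679}$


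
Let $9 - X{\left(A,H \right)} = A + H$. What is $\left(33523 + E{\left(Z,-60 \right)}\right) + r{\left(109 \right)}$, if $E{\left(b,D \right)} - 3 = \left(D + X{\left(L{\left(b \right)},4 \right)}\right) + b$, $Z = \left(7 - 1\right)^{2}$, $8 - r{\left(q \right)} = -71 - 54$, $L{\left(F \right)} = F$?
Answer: $33604$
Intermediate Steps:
$X{\left(A,H \right)} = 9 - A - H$ ($X{\left(A,H \right)} = 9 - \left(A + H\right) = 9 - A - H$)
$r{\left(q \right)} = 133$ ($r{\left(q \right)} = 8 - \left(-71 - 54\right) = 8 - -125 = 8 + 125 = 133$)
$Z = 36$ ($Z = 6^{2} = 36$)
$E{\left(b,D \right)} = 8 + D$ ($E{\left(b,D \right)} = 3 + \left(\left(D - \left(-5 + b\right)\right) + b\right) = 3 + \left(\left(5 + D - b\right) + b\right) = 3 + \left(5 + D\right) = 8 + D$)
$\left(33523 + E{\left(Z,-60 \right)}\right) + r{\left(109 \right)} = \left(33523 + \left(8 - 60\right)\right) + 133 = \left(33523 - 52\right) + 133 = 33471 + 133 = 33604$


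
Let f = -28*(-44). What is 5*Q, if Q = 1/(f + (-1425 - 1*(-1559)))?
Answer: 5/1366 ≈ 0.0036603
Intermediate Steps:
f = 1232
Q = 1/1366 (Q = 1/(1232 + (-1425 - 1*(-1559))) = 1/(1232 + (-1425 + 1559)) = 1/(1232 + 134) = 1/1366 ≈ 0.00073206)
5*Q = 5*(1/1366) = 5/1366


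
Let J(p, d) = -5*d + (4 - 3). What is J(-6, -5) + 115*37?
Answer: 4281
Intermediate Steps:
J(p, d) = 1 - 5*d (J(p, d) = -5*d + 1 = 1 - 5*d)
J(-6, -5) + 115*37 = (1 - 5*(-5)) + 115*37 = (1 + 25) + 4255 = 26 + 4255 = 4281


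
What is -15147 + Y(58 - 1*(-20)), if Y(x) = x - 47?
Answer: -15116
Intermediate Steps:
Y(x) = -47 + x
-15147 + Y(58 - 1*(-20)) = -15147 + (-47 + (58 - 1*(-20))) = -15147 + (-47 + (58 + 20)) = -15147 + (-47 + 78) = -15147 + 31 = -15116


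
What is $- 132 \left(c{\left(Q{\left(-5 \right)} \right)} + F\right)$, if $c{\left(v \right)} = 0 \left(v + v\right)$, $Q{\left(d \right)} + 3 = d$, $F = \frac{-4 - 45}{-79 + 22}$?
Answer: $- \frac{2156}{19} \approx -113.47$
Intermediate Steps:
$F = \frac{49}{57}$ ($F = - \frac{49}{-57} = \left(-49\right) \left(- \frac{1}{57}\right) = \frac{49}{57} \approx 0.85965$)
$Q{\left(d \right)} = -3 + d$
$c{\left(v \right)} = 0$ ($c{\left(v \right)} = 0 \cdot 2 v = 0$)
$- 132 \left(c{\left(Q{\left(-5 \right)} \right)} + F\right) = - 132 \left(0 + \frac{49}{57}\right) = \left(-132\right) \frac{49}{57} = - \frac{2156}{19}$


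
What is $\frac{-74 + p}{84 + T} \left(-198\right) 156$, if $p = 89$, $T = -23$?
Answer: $- \frac{463320}{61} \approx -7595.4$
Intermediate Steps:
$\frac{-74 + p}{84 + T} \left(-198\right) 156 = \frac{-74 + 89}{84 - 23} \left(-198\right) 156 = \frac{15}{61} \left(-198\right) 156 = \left(- \frac{2970}{61}\right) 156 = - \frac{463320}{61}$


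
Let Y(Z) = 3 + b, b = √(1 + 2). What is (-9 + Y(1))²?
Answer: (6 - √3)² ≈ 18.215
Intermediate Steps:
b = √3 ≈ 1.7320
Y(Z) = 3 + √3
(-9 + Y(1))² = (-9 + (3 + √3))² = (-6 + √3)²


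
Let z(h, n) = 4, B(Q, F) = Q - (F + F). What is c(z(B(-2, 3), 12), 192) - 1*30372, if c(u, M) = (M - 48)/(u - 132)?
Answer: -242985/8 ≈ -30373.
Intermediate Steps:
B(Q, F) = Q - 2*F
c(u, M) = (-48 + M)/(-132 + u)
c(z(B(-2, 3), 12), 192) - 1*30372 = (-48 + 192)/(-132 + 4) - 1*30372 = 144/(-128) - 30372 = -1/128*144 - 30372 = -9/8 - 30372 = -242985/8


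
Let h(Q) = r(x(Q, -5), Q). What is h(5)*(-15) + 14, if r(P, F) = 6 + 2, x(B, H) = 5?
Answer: -106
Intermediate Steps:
r(P, F) = 8
h(Q) = 8
h(5)*(-15) + 14 = 8*(-15) + 14 = -120 + 14 = -106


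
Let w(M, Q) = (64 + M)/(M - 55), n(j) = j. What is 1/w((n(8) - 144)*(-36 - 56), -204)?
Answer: 12457/12576 ≈ 0.99054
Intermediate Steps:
w(M, Q) = (64 + M)/(-55 + M)
1/w((n(8) - 144)*(-36 - 56), -204) = 1/((64 + (8 - 144)*(-36 - 56))/(-55 + (8 - 144)*(-36 - 56))) = 1/((64 - 136*(-92))/(-55 - 136*(-92))) = 1/((64 + 12512)/(-55 + 12512)) = 1/(12576/12457) = 12457/12576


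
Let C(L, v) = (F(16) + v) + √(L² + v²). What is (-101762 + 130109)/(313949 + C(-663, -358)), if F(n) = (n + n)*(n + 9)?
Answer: 8912041677/98841133148 - 28347*√567733/98841133148 ≈ 0.089949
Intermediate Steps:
F(n) = 2*n*(9 + n) (F(n) = (2*n)*(9 + n) = 2*n*(9 + n))
C(L, v) = 800 + v + √(L² + v²) (C(L, v) = (2*16*(9 + 16) + v) + √(L² + v²) = (2*16*25 + v) + √(L² + v²) = (800 + v) + √(L² + v²) = 800 + v + √(L² + v²))
(-101762 + 130109)/(313949 + C(-663, -358)) = (-101762 + 130109)/(313949 + (800 - 358 + √((-663)² + (-358)²))) = 28347/(313949 + (800 - 358 + √(439569 + 128164))) = 28347/(313949 + (800 - 358 + √567733)) = 28347/(313949 + (442 + √567733)) = 28347/(314391 + √567733)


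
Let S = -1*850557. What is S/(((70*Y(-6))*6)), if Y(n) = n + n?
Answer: 283519/1680 ≈ 168.76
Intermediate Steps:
Y(n) = 2*n
S = -850557
S/(((70*Y(-6))*6)) = -850557/((70*(2*(-6)))*6) = -850557/((70*(-12))*6) = -850557/((-840*6)) = -850557/(-5040) = -850557*(-1/5040) = 283519/1680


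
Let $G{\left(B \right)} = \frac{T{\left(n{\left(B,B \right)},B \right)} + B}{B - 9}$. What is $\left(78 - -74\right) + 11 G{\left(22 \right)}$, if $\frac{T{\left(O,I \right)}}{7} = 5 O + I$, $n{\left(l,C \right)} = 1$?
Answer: $\frac{4297}{13} \approx 330.54$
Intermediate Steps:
$T{\left(O,I \right)} = 7 I + 35 O$ ($T{\left(O,I \right)} = 7 \left(5 O + I\right) = 7 \left(I + 5 O\right) = 7 I + 35 O$)
$G{\left(B \right)} = \frac{35 + 8 B}{-9 + B}$ ($G{\left(B \right)} = \frac{\left(7 B + 35 \cdot 1\right) + B}{B - 9} = \frac{\left(7 B + 35\right) + B}{-9 + B} = \frac{\left(35 + 7 B\right) + B}{-9 + B} = \frac{35 + 8 B}{-9 + B}$)
$\left(78 - -74\right) + 11 G{\left(22 \right)} = \left(78 - -74\right) + 11 \frac{35 + 8 \cdot 22}{-9 + 22} = \left(78 + 74\right) + 11 \frac{35 + 176}{13} = 152 + 11 \cdot \frac{1}{13} \cdot 211 = 152 + 11 \cdot \frac{211}{13} = 152 + \frac{2321}{13} = \frac{4297}{13}$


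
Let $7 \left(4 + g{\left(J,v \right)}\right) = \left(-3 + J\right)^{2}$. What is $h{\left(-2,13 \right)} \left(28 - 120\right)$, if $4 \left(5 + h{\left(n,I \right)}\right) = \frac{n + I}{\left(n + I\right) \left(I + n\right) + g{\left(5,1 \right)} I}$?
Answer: $\frac{244329}{535} \approx 456.69$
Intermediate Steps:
$g{\left(J,v \right)} = -4 + \frac{\left(-3 + J\right)^{2}}{7}$
$h{\left(n,I \right)} = -5 + \frac{I + n}{4 \left(\left(I + n\right)^{2} - \frac{24 I}{7}\right)}$ ($h{\left(n,I \right)} = -5 + \frac{\left(n + I\right) \frac{1}{\left(n + I\right) \left(I + n\right) + \left(-4 + \frac{\left(-3 + 5\right)^{2}}{7}\right) I}}{4} = -5 + \frac{\left(I + n\right) \frac{1}{\left(I + n\right) \left(I + n\right) + \left(-4 + \frac{2^{2}}{7}\right) I}}{4} = -5 + \frac{\left(I + n\right) \frac{1}{\left(I + n\right)^{2} + \left(-4 + \frac{1}{7} \cdot 4\right) I}}{4} = -5 + \frac{\left(I + n\right) \frac{1}{\left(I + n\right)^{2} + \left(-4 + \frac{4}{7}\right) I}}{4} = -5 + \frac{\left(I + n\right) \frac{1}{\left(I + n\right)^{2} - \frac{24 I}{7}}}{4} = -5 + \frac{\frac{1}{\left(I + n\right)^{2} - \frac{24 I}{7}} \left(I + n\right)}{4} = -5 + \frac{I + n}{4 \left(\left(I + n\right)^{2} - \frac{24 I}{7}\right)}$)
$h{\left(-2,13 \right)} \left(28 - 120\right) = \frac{\left(-487\right) 13 - -14 + 140 \left(13 - 2\right)^{2}}{4 \left(- 7 \left(13 - 2\right)^{2} + 24 \cdot 13\right)} \left(28 - 120\right) = \frac{-6331 + 14 + 140 \cdot 11^{2}}{4 \left(- 7 \cdot 11^{2} + 312\right)} \left(-92\right) = \frac{-6331 + 14 + 140 \cdot 121}{4 \left(\left(-7\right) 121 + 312\right)} \left(-92\right) = \frac{-6331 + 14 + 16940}{4 \left(-847 + 312\right)} \left(-92\right) = \frac{1}{4} \frac{1}{-535} \cdot 10623 \left(-92\right) = \frac{1}{4} \left(- \frac{1}{535}\right) 10623 \left(-92\right) = \left(- \frac{10623}{2140}\right) \left(-92\right) = \frac{244329}{535}$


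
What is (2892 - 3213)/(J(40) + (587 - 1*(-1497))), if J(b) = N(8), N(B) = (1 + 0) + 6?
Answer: -107/697 ≈ -0.15352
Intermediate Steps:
N(B) = 7 (N(B) = 1 + 6 = 7)
J(b) = 7
(2892 - 3213)/(J(40) + (587 - 1*(-1497))) = (2892 - 3213)/(7 + (587 - 1*(-1497))) = -321/(7 + (587 + 1497)) = -321/(7 + 2084) = -321/2091 = -321*1/2091 = -107/697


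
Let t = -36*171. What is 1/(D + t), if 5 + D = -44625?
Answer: -1/50786 ≈ -1.9690e-5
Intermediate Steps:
D = -44630 (D = -5 - 44625 = -44630)
t = -6156
1/(D + t) = 1/(-44630 - 6156) = 1/(-50786) = -1/50786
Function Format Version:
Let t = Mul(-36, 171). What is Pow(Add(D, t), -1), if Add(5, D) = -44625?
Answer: Rational(-1, 50786) ≈ -1.9690e-5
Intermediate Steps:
D = -44630 (D = Add(-5, -44625) = -44630)
t = -6156
Pow(Add(D, t), -1) = Pow(Add(-44630, -6156), -1) = Pow(-50786, -1) = Rational(-1, 50786)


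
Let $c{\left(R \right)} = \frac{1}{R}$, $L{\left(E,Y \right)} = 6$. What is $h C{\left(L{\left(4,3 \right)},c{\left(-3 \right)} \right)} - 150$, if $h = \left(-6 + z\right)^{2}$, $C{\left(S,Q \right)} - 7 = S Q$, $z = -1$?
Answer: $95$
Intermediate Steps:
$C{\left(S,Q \right)} = 7 + Q S$ ($C{\left(S,Q \right)} = 7 + S Q = 7 + Q S$)
$h = 49$ ($h = \left(-6 - 1\right)^{2} = \left(-7\right)^{2} = 49$)
$h C{\left(L{\left(4,3 \right)},c{\left(-3 \right)} \right)} - 150 = 49 \left(7 + \frac{1}{-3} \cdot 6\right) - 150 = 49 \left(7 - 2\right) - 150 = 49 \cdot 5 - 150 = 245 - 150 = 95$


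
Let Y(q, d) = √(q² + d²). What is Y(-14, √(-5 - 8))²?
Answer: 183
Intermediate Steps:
Y(q, d) = √(d² + q²)
Y(-14, √(-5 - 8))² = (√((√(-5 - 8))² + (-14)²))² = (√((√(-13))² + 196))² = (√((I*√13)² + 196))² = (√(-13 + 196))² = (√183)² = 183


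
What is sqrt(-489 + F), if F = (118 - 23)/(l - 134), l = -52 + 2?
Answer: I*sqrt(4143266)/92 ≈ 22.125*I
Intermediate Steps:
l = -50
F = -95/184 (F = (118 - 23)/(-50 - 134) = 95/(-184) = 95*(-1/184) = -95/184 ≈ -0.51630)
sqrt(-489 + F) = sqrt(-489 - 95/184) = sqrt(-90071/184) = I*sqrt(4143266)/92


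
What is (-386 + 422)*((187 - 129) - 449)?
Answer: -14076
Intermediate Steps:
(-386 + 422)*((187 - 129) - 449) = 36*(58 - 449) = 36*(-391) = -14076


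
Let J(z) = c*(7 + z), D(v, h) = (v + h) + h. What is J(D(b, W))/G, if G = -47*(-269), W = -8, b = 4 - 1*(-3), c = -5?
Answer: 10/12643 ≈ 0.00079095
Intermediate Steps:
b = 7 (b = 4 + 3 = 7)
D(v, h) = v + 2*h (D(v, h) = (h + v) + h = v + 2*h)
J(z) = -35 - 5*z (J(z) = -5*(7 + z) = -35 - 5*z)
G = 12643
J(D(b, W))/G = (-35 - 5*(7 + 2*(-8)))/12643 = (-35 - 5*(7 - 16))*(1/12643) = (-35 - 5*(-9))*(1/12643) = (-35 + 45)*(1/12643) = 10*(1/12643) = 10/12643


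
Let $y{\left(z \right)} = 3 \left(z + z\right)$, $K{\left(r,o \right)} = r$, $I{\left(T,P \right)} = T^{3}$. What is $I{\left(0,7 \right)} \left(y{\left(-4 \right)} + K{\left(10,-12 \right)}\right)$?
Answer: $0$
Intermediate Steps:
$y{\left(z \right)} = 6 z$ ($y{\left(z \right)} = 3 \cdot 2 z = 6 z$)
$I{\left(0,7 \right)} \left(y{\left(-4 \right)} + K{\left(10,-12 \right)}\right) = 0^{3} \left(6 \left(-4\right) + 10\right) = 0 \left(-24 + 10\right) = 0 \left(-14\right) = 0$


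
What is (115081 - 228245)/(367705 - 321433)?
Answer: -28291/11568 ≈ -2.4456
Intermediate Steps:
(115081 - 228245)/(367705 - 321433) = -113164/46272 = -113164*1/46272 = -28291/11568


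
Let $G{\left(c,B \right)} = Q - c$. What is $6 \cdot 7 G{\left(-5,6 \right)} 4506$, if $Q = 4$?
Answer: $1703268$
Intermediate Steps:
$G{\left(c,B \right)} = 4 - c$
$6 \cdot 7 G{\left(-5,6 \right)} 4506 = 6 \cdot 7 \left(4 - -5\right) 4506 = 42 \left(4 + 5\right) 4506 = 42 \cdot 9 \cdot 4506 = 378 \cdot 4506 = 1703268$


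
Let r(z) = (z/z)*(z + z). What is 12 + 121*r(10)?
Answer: 2432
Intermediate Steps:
r(z) = 2*z (r(z) = 1*(2*z) = 2*z)
12 + 121*r(10) = 12 + 121*(2*10) = 12 + 121*20 = 12 + 2420 = 2432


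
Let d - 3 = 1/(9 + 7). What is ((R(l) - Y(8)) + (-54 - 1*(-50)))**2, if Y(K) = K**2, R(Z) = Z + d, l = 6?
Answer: 889249/256 ≈ 3473.6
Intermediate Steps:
d = 49/16 (d = 3 + 1/(9 + 7) = 3 + 1/16 = 49/16 ≈ 3.0625)
R(Z) = 49/16 + Z (R(Z) = Z + 49/16 = 49/16 + Z)
((R(l) - Y(8)) + (-54 - 1*(-50)))**2 = (((49/16 + 6) - 1*8**2) + (-54 - 1*(-50)))**2 = ((145/16 - 1*64) + (-54 + 50))**2 = ((145/16 - 64) - 4)**2 = (-879/16 - 4)**2 = (-943/16)**2 = 889249/256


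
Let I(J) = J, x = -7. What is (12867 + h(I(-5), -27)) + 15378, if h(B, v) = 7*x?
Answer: 28196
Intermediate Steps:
h(B, v) = -49 (h(B, v) = 7*(-7) = -49)
(12867 + h(I(-5), -27)) + 15378 = (12867 - 49) + 15378 = 12818 + 15378 = 28196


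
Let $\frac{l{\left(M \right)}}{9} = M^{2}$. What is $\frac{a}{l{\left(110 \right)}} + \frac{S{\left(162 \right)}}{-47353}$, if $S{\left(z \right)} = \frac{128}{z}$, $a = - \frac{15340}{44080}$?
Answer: $- \frac{2033655359}{102289128361200} \approx -1.9881 \cdot 10^{-5}$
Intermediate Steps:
$a = - \frac{767}{2204}$ ($a = \left(-15340\right) \frac{1}{44080} = - \frac{767}{2204} \approx -0.348$)
$l{\left(M \right)} = 9 M^{2}$
$\frac{a}{l{\left(110 \right)}} + \frac{S{\left(162 \right)}}{-47353} = - \frac{767}{2204 \cdot 9 \cdot 110^{2}} + \frac{128 \cdot \frac{1}{162}}{-47353} = - \frac{767}{2204 \cdot 9 \cdot 12100} + 128 \cdot \frac{1}{162} \left(- \frac{1}{47353}\right) = - \frac{767}{2204 \cdot 108900} + \frac{64}{81} \left(- \frac{1}{47353}\right) = \left(- \frac{767}{2204}\right) \frac{1}{108900} - \frac{64}{3835593} = - \frac{767}{240015600} - \frac{64}{3835593} = - \frac{2033655359}{102289128361200}$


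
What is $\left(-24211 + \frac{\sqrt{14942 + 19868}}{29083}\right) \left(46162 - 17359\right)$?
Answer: $-697349433 + \frac{1699377 \sqrt{10}}{29083} \approx -6.9735 \cdot 10^{8}$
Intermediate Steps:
$\left(-24211 + \frac{\sqrt{14942 + 19868}}{29083}\right) \left(46162 - 17359\right) = \left(-24211 + \sqrt{34810} \cdot \frac{1}{29083}\right) 28803 = \left(-24211 + 59 \sqrt{10} \cdot \frac{1}{29083}\right) 28803 = \left(-24211 + \frac{59 \sqrt{10}}{29083}\right) 28803 = -697349433 + \frac{1699377 \sqrt{10}}{29083}$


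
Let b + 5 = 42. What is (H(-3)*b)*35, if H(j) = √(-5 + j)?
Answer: 2590*I*√2 ≈ 3662.8*I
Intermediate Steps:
b = 37 (b = -5 + 42 = 37)
(H(-3)*b)*35 = (√(-5 - 3)*37)*35 = (√(-8)*37)*35 = ((2*I*√2)*37)*35 = (74*I*√2)*35 = 2590*I*√2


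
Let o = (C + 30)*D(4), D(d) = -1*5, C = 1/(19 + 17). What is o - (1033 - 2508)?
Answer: 47695/36 ≈ 1324.9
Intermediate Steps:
C = 1/36 ≈ 0.027778
D(d) = -5
o = -5405/36 (o = (1/36 + 30)*(-5) = (1081/36)*(-5) = -5405/36 ≈ -150.14)
o - (1033 - 2508) = -5405/36 - (1033 - 2508) = -5405/36 - 1*(-1475) = -5405/36 + 1475 = 47695/36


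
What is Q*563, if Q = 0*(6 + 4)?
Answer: 0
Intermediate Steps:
Q = 0 (Q = 0*10 = 0)
Q*563 = 0*563 = 0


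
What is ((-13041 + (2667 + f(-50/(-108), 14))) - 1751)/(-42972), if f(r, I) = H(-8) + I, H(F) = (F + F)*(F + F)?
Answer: 11855/42972 ≈ 0.27588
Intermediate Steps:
H(F) = 4*F² (H(F) = (2*F)*(2*F) = 4*F²)
f(r, I) = 256 + I (f(r, I) = 4*(-8)² + I = 4*64 + I = 256 + I)
((-13041 + (2667 + f(-50/(-108), 14))) - 1751)/(-42972) = ((-13041 + (2667 + (256 + 14))) - 1751)/(-42972) = ((-13041 + (2667 + 270)) - 1751)*(-1/42972) = ((-13041 + 2937) - 1751)*(-1/42972) = (-10104 - 1751)*(-1/42972) = -11855*(-1/42972) = 11855/42972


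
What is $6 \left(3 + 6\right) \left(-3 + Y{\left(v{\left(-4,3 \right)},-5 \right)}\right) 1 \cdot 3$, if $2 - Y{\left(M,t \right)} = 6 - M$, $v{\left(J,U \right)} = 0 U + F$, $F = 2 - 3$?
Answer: $-1296$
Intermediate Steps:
$F = -1$ ($F = 2 - 3 = -1$)
$v{\left(J,U \right)} = -1$ ($v{\left(J,U \right)} = 0 U - 1 = 0 - 1 = -1$)
$Y{\left(M,t \right)} = -4 + M$ ($Y{\left(M,t \right)} = 2 - \left(6 - M\right) = 2 + \left(-6 + M\right) = -4 + M$)
$6 \left(3 + 6\right) \left(-3 + Y{\left(v{\left(-4,3 \right)},-5 \right)}\right) 1 \cdot 3 = 6 \left(3 + 6\right) \left(-3 - 5\right) 1 \cdot 3 = 6 \cdot 9 \left(-3 - 5\right) 3 = 6 \cdot 9 \left(-8\right) 3 = 6 \left(-72\right) 3 = \left(-432\right) 3 = -1296$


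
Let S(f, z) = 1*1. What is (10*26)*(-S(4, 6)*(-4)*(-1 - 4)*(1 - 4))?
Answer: 15600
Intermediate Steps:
S(f, z) = 1
(10*26)*(-S(4, 6)*(-4)*(-1 - 4)*(1 - 4)) = (10*26)*(-1*(-4)*(-1 - 4)*(1 - 4)) = 260*(-(-4)*(-5*(-3))) = 260*(-(-4)*15) = 260*(-1*(-60)) = 260*60 = 15600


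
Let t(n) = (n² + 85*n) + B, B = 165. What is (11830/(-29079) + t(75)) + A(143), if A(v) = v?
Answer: 357892502/29079 ≈ 12308.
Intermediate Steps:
t(n) = 165 + n² + 85*n (t(n) = (n² + 85*n) + 165 = 165 + n² + 85*n)
(11830/(-29079) + t(75)) + A(143) = (11830/(-29079) + (165 + 75² + 85*75)) + 143 = (11830*(-1/29079) + (165 + 5625 + 6375)) + 143 = (-11830/29079 + 12165) + 143 = 353734205/29079 + 143 = 357892502/29079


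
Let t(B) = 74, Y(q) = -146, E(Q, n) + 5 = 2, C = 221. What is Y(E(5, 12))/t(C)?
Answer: -73/37 ≈ -1.9730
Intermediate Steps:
E(Q, n) = -3 (E(Q, n) = -5 + 2 = -3)
Y(E(5, 12))/t(C) = -146/74 = -146*1/74 = -73/37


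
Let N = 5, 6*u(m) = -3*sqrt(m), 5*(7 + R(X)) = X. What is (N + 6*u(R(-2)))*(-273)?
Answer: -1365 + 819*I*sqrt(185)/5 ≈ -1365.0 + 2227.9*I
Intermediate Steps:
R(X) = -7 + X/5
u(m) = -sqrt(m)/2 (u(m) = (-3*sqrt(m))/6 = -sqrt(m)/2)
(N + 6*u(R(-2)))*(-273) = (5 + 6*(-sqrt(-7 + (1/5)*(-2))/2))*(-273) = (5 + 6*(-sqrt(-7 - 2/5)/2))*(-273) = (5 + 6*(-I*sqrt(185)/10))*(-273) = (5 - 3*I*sqrt(185)/5)*(-273) = -1365 + 819*I*sqrt(185)/5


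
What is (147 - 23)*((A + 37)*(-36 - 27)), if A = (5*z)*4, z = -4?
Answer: 335916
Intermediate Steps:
A = -80 (A = (5*(-4))*4 = -20*4 = -80)
(147 - 23)*((A + 37)*(-36 - 27)) = (147 - 23)*((-80 + 37)*(-36 - 27)) = 124*(-43*(-63)) = 124*2709 = 335916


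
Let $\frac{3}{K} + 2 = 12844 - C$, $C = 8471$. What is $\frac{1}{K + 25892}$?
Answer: $\frac{1457}{37724645} \approx 3.8622 \cdot 10^{-5}$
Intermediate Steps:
$K = \frac{1}{1457}$ ($K = \frac{3}{-2 + \left(12844 - 8471\right)} = \frac{3}{-2 + 4373} = \frac{3}{4371} = 3 \cdot \frac{1}{4371} = \frac{1}{1457} \approx 0.00068634$)
$\frac{1}{K + 25892} = \frac{1}{\frac{1}{1457} + 25892} = \frac{1}{\frac{37724645}{1457}} = \frac{1457}{37724645}$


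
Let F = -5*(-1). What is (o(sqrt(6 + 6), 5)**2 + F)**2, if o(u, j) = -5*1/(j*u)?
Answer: 3721/144 ≈ 25.840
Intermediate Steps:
o(u, j) = -5/(j*u) (o(u, j) = -5*1/(j*u) = -5/(j*u))
F = 5
(o(sqrt(6 + 6), 5)**2 + F)**2 = ((-5/(5*sqrt(6 + 6)))**2 + 5)**2 = ((-5*1/5/sqrt(12))**2 + 5)**2 = ((-5*1/5/2*sqrt(3))**2 + 5)**2 = ((-5*1/5*sqrt(3)/6)**2 + 5)**2 = ((-sqrt(3)/6)**2 + 5)**2 = (1/12 + 5)**2 = (61/12)**2 = 3721/144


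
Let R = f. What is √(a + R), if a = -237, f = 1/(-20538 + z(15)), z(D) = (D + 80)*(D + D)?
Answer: I*√18537276054/8844 ≈ 15.395*I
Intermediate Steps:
z(D) = 2*D*(80 + D) (z(D) = (80 + D)*(2*D) = 2*D*(80 + D))
f = -1/17688 (f = 1/(-20538 + 2*15*(80 + 15)) = 1/(-20538 + 2*15*95) = 1/(-20538 + 2850) = 1/(-17688) = -1/17688 ≈ -5.6536e-5)
R = -1/17688 ≈ -5.6536e-5
√(a + R) = √(-237 - 1/17688) = √(-4192057/17688) = I*√18537276054/8844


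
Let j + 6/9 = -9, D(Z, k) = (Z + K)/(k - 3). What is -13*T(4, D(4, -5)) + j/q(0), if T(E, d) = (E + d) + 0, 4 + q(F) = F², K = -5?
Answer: -1229/24 ≈ -51.208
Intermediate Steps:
D(Z, k) = (-5 + Z)/(-3 + k) (D(Z, k) = (Z - 5)/(k - 3) = (-5 + Z)/(-3 + k))
q(F) = -4 + F²
T(E, d) = E + d
j = -29/3 (j = -⅔ - 9 = -29/3 ≈ -9.6667)
-13*T(4, D(4, -5)) + j/q(0) = -13*(4 + (-5 + 4)/(-3 - 5)) - 29/(3*(-4 + 0²)) = -13*(4 - 1/(-8)) - 29/(3*(-4 + 0)) = -13*(4 - ⅛*(-1)) - 29/3/(-4) = -13*(4 + ⅛) - 29/3*(-¼) = -13*33/8 + 29/12 = -429/8 + 29/12 = -1229/24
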